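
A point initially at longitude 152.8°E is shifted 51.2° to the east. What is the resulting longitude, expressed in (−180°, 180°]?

156.0°W

Start at +152.8°; shift +51.2° → +204.0°.
+204.0° lies outside (−180°, 180°]; subtract 360° → -156.0°.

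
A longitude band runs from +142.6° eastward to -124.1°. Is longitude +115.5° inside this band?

Band width going east from +142.6° to -124.1°: ((-124.1 − 142.6) mod 360) = 93.3°.
Offset of +115.5° east of the west edge: ((115.5 − 142.6) mod 360) = 332.9°.
332.9° > 93.3° ⇒ outside.

No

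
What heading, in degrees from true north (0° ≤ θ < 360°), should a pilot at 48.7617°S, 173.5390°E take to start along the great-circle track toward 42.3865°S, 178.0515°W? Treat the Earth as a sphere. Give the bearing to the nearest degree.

Δλ = -178.0515 − 173.5390 = -351.5905°; wrapped into (−180°, 180°]: 8.4095°.
θ = atan2( sin Δλ · cos φ₂ , cos φ₁ · sin φ₂ − sin φ₁ · cos φ₂ · cos Δλ )
  = atan2(0.10802, 0.10507) = 45.794° → normalised to [0°, 360°): 45.794°.

46°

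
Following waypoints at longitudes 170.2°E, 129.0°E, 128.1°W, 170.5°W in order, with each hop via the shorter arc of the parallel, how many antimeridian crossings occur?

Leg 1: +170.2° → +129.0°, shortest Δλ = -41.2° (west) — does not cross 180°.
Leg 2: +129.0° → -128.1°, shortest Δλ = 102.9° (east) — crosses 180°.
Leg 3: -128.1° → -170.5°, shortest Δλ = -42.4° (west) — does not cross 180°.
Total crossings: 1.

1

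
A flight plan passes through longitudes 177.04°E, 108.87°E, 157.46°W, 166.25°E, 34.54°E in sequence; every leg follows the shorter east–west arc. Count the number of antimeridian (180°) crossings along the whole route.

Leg 1: +177.04° → +108.87°, shortest Δλ = -68.17° (west) — does not cross 180°.
Leg 2: +108.87° → -157.46°, shortest Δλ = 93.67° (east) — crosses 180°.
Leg 3: -157.46° → +166.25°, shortest Δλ = -36.29° (west) — crosses 180°.
Leg 4: +166.25° → +34.54°, shortest Δλ = -131.71° (west) — does not cross 180°.
Total crossings: 2.

2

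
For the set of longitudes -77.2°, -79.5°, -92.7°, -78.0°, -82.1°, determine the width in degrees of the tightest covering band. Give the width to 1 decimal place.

15.5°

Sort the longitudes: -92.7°, -82.1°, -79.5°, -78.0°, -77.2°.
Eastward gaps between consecutive values (wrapping around): 10.6°, 2.6°, 1.5°, 0.8°, 344.5°.
Largest gap = 344.5° ⇒ minimal covering band is its complement: 360° − 344.5° = 15.5°.
Band runs from -92.7° eastward to -77.2°.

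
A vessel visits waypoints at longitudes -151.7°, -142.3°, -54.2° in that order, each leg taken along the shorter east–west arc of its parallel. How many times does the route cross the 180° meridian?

0

Leg 1: -151.7° → -142.3°, shortest Δλ = 9.4° (east) — does not cross 180°.
Leg 2: -142.3° → -54.2°, shortest Δλ = 88.1° (east) — does not cross 180°.
Total crossings: 0.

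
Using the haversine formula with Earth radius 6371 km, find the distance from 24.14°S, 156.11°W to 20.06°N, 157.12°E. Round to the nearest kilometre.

Δλ = 157.12 − -156.11 = 313.23°; wrapped into (−180°, 180°]: -46.77°.
Δφ = 20.06 − -24.14 = 44.20°.
a = sin²(Δφ/2) + cos φ₁ · cos φ₂ · sin²(Δλ/2) = 0.276582.
c = 2·atan2(√a, √(1−a)) = 1.10757 rad → d = 6371·c ≈ 7056.34 km.

7056 km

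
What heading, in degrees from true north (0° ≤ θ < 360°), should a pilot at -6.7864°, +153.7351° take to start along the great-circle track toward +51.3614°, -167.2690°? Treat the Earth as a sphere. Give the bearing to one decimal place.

25.3°

Δλ = -167.2690 − 153.7351 = -321.0041°; wrapped into (−180°, 180°]: 38.9959°.
θ = atan2( sin Δλ · cos φ₂ , cos φ₁ · sin φ₂ − sin φ₁ · cos φ₂ · cos Δλ )
  = atan2(0.39292, 0.83297) = 25.253° → normalised to [0°, 360°): 25.253°.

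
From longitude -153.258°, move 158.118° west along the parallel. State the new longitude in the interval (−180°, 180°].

+48.624°

Start at -153.258°; shift −158.118° → -311.376°.
-311.376° lies outside (−180°, 180°]; add 360° → +48.624°.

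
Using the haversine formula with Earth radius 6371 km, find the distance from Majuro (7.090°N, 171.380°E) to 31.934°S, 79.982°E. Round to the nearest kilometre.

10555 km

Δλ = 79.982 − 171.380 = -91.398°.
Δφ = -31.934 − 7.090 = -39.024°.
a = sin²(Δφ/2) + cos φ₁ · cos φ₂ · sin²(Δλ/2) = 0.542917.
c = 2·atan2(√a, √(1−a)) = 1.65674 rad → d = 6371·c ≈ 10555.06 km.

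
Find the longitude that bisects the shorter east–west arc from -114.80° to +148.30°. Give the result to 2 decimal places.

Signed shortest Δλ from -114.80° to +148.30° is -96.90°.
Midpoint longitude = -114.80° + (-96.90°)/2 = -114.80° − 48.45° = -163.25°.
(The naïve average (-114.80 + +148.30)/2 = 16.75° is on the wrong side of the globe.)

-163.25°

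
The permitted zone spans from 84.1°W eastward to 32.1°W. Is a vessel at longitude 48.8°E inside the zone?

Band width going east from -84.1° to -32.1°: ((-32.1 − -84.1) mod 360) = 52.0°.
Offset of +48.8° east of the west edge: ((48.8 − -84.1) mod 360) = 132.9°.
132.9° > 52.0° ⇒ outside.

No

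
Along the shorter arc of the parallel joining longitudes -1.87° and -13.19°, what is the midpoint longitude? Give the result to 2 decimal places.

-7.53°

Signed shortest Δλ from -1.87° to -13.19° is -11.32°.
Midpoint longitude = -1.87° + (-11.32°)/2 = -1.87° − 5.66° = -7.53°.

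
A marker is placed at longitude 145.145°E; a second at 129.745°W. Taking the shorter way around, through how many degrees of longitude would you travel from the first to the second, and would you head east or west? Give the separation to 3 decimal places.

85.110° east

Raw difference: -129.745 − 145.145 = -274.89°.
Normalise into (−180°, 180°]: -274.89° + 360° = 85.11°.
Positive ⇒ the second point lies to the east; separation 85.110°.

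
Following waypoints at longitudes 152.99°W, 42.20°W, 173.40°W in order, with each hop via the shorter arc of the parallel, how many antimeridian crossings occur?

Leg 1: -152.99° → -42.20°, shortest Δλ = 110.79° (east) — does not cross 180°.
Leg 2: -42.20° → -173.40°, shortest Δλ = -131.2° (west) — does not cross 180°.
Total crossings: 0.

0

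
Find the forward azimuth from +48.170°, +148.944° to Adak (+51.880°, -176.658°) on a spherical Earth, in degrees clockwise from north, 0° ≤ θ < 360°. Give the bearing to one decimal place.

Δλ = -176.658 − 148.944 = -325.602°; wrapped into (−180°, 180°]: 34.398°.
θ = atan2( sin Δλ · cos φ₂ , cos φ₁ · sin φ₂ − sin φ₁ · cos φ₂ · cos Δλ )
  = atan2(0.34874, 0.14514) = 67.404° → normalised to [0°, 360°): 67.404°.

67.4°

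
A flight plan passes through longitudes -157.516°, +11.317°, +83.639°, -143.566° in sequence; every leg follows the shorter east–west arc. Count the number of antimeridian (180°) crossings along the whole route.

Leg 1: -157.516° → +11.317°, shortest Δλ = 168.833° (east) — does not cross 180°.
Leg 2: +11.317° → +83.639°, shortest Δλ = 72.322° (east) — does not cross 180°.
Leg 3: +83.639° → -143.566°, shortest Δλ = 132.795° (east) — crosses 180°.
Total crossings: 1.

1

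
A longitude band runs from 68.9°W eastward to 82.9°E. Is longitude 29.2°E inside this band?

Band width going east from -68.9° to +82.9°: ((82.9 − -68.9) mod 360) = 151.8°.
Offset of +29.2° east of the west edge: ((29.2 − -68.9) mod 360) = 98.1°.
98.1° ≤ 151.8° ⇒ inside.

Yes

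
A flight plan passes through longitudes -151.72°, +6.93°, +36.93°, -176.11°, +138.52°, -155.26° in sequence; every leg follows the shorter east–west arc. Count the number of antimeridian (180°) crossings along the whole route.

Leg 1: -151.72° → +6.93°, shortest Δλ = 158.65° (east) — does not cross 180°.
Leg 2: +6.93° → +36.93°, shortest Δλ = 30.0° (east) — does not cross 180°.
Leg 3: +36.93° → -176.11°, shortest Δλ = 146.96° (east) — crosses 180°.
Leg 4: -176.11° → +138.52°, shortest Δλ = -45.37° (west) — crosses 180°.
Leg 5: +138.52° → -155.26°, shortest Δλ = 66.22° (east) — crosses 180°.
Total crossings: 3.

3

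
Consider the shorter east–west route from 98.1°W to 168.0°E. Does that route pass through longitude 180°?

Naïve |168.0 − -98.1| = 266.1° > 180°, so the shorter arc goes the other way round — across 180°.
Signed shortest Δλ = ((168.0 − -98.1 + 180) mod 360) − 180 = -93.9°.
Going west by 93.9° from -98.1° passes through 180° before reaching +168.0°.

Yes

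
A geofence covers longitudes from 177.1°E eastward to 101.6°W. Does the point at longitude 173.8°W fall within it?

Band width going east from +177.1° to -101.6°: ((-101.6 − 177.1) mod 360) = 81.3°.
Offset of -173.8° east of the west edge: ((-173.8 − 177.1) mod 360) = 9.1°.
9.1° ≤ 81.3° ⇒ inside.

Yes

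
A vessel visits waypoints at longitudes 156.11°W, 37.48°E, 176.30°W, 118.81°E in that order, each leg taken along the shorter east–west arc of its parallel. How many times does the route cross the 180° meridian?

Leg 1: -156.11° → +37.48°, shortest Δλ = -166.41° (west) — crosses 180°.
Leg 2: +37.48° → -176.30°, shortest Δλ = 146.22° (east) — crosses 180°.
Leg 3: -176.30° → +118.81°, shortest Δλ = -64.89° (west) — crosses 180°.
Total crossings: 3.

3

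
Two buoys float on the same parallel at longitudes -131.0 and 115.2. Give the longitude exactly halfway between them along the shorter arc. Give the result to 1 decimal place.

+172.1°

Signed shortest Δλ from -131.0° to +115.2° is -113.8°.
Midpoint longitude = -131.0° + (-113.8°)/2 = -131.0° − 56.9° = -187.9°.
Normalise into (−180°, 180°]: +172.1°.
(The naïve average (-131.0 + +115.2)/2 = -7.9° is on the wrong side of the globe.)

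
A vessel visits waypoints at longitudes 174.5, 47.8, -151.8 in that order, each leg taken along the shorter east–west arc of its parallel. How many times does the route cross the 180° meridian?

1

Leg 1: +174.5° → +47.8°, shortest Δλ = -126.7° (west) — does not cross 180°.
Leg 2: +47.8° → -151.8°, shortest Δλ = 160.4° (east) — crosses 180°.
Total crossings: 1.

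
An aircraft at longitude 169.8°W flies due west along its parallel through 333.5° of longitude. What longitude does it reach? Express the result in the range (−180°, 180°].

143.3°W

Start at -169.8°; shift −333.5° → -503.3°.
-503.3° lies outside (−180°, 180°]; add 360° → -143.3°.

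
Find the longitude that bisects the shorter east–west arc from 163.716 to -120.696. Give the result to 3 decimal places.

-158.490°

Signed shortest Δλ from +163.716° to -120.696° is +75.588°.
Midpoint longitude = +163.716° + (+75.588°)/2 = +163.716° + 37.794° = +201.510°.
Normalise into (−180°, 180°]: -158.490°.
(The naïve average (+163.716 + -120.696)/2 = 21.51° is on the wrong side of the globe.)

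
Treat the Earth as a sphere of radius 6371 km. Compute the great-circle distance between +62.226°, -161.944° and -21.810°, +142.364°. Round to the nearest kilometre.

Δλ = 142.364 − -161.944 = 304.308°; wrapped into (−180°, 180°]: -55.692°.
Δφ = -21.810 − 62.226 = -84.036°.
a = sin²(Δφ/2) + cos φ₁ · cos φ₂ · sin²(Δλ/2) = 0.542439.
c = 2·atan2(√a, √(1−a)) = 1.65578 rad → d = 6371·c ≈ 10548.96 km.

10549 km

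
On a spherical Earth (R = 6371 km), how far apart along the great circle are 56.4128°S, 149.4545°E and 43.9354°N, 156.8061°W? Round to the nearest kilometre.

Δλ = -156.8061 − 149.4545 = -306.2606°; wrapped into (−180°, 180°]: 53.7394°.
Δφ = 43.9354 − -56.4128 = 100.3482°.
a = sin²(Δφ/2) + cos φ₁ · cos φ₂ · sin²(Δλ/2) = 0.671191.
c = 2·atan2(√a, √(1−a)) = 1.92025 rad → d = 6371·c ≈ 12233.90 km.

12234 km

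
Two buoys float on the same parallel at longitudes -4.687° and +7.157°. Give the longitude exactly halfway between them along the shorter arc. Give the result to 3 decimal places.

+1.235°

Signed shortest Δλ from -4.687° to +7.157° is +11.844°.
Midpoint longitude = -4.687° + (+11.844°)/2 = -4.687° + 5.922° = +1.235°.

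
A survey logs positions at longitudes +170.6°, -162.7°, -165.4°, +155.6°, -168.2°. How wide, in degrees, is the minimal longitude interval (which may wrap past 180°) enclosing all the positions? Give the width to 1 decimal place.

41.7°

Sort the longitudes: -168.2°, -165.4°, -162.7°, +155.6°, +170.6°.
Eastward gaps between consecutive values (wrapping around): 2.8°, 2.7°, 318.3°, 15.0°, 21.2°.
Largest gap = 318.3° ⇒ minimal covering band is its complement: 360° − 318.3° = 41.7°.
Band runs from +155.6° eastward to -162.7°, crossing the antimeridian.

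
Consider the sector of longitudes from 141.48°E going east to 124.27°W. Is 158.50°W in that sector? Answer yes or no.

Yes

Band width going east from +141.48° to -124.27°: ((-124.27 − 141.48) mod 360) = 94.25°.
Offset of -158.50° east of the west edge: ((-158.50 − 141.48) mod 360) = 60.02°.
60.02° ≤ 94.25° ⇒ inside.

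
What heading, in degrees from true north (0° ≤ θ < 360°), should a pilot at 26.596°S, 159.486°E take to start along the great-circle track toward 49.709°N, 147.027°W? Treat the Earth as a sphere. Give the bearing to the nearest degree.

Δλ = -147.027 − 159.486 = -306.513°; wrapped into (−180°, 180°]: 53.487°.
θ = atan2( sin Δλ · cos φ₂ , cos φ₁ · sin φ₂ − sin φ₁ · cos φ₂ · cos Δλ )
  = atan2(0.51974, 0.85432) = 31.315° → normalised to [0°, 360°): 31.315°.

31°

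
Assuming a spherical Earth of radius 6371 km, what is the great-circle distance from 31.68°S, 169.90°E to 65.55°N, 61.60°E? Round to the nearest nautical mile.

7569 nmi

Δλ = 61.60 − 169.90 = -108.30°.
Δφ = 65.55 − -31.68 = 97.23°.
a = sin²(Δφ/2) + cos φ₁ · cos φ₂ · sin²(Δλ/2) = 0.794337.
c = 2·atan2(√a, √(1−a)) = 2.20021 rad → d = 6371·c ≈ 14017.57 km ≈ 7568.88 nmi.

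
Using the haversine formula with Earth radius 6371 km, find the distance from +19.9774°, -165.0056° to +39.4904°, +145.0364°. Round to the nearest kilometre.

Δλ = 145.0364 − -165.0056 = 310.0420°; wrapped into (−180°, 180°]: -49.9580°.
Δφ = 39.4904 − 19.9774 = 19.5130°.
a = sin²(Δφ/2) + cos φ₁ · cos φ₂ · sin²(Δλ/2) = 0.158056.
c = 2·atan2(√a, √(1−a)) = 0.81772 rad → d = 6371·c ≈ 5209.67 km.

5210 km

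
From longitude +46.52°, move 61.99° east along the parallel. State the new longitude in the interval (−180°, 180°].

+108.51°

Start at +46.52°; shift +61.99° → +108.51°.
+108.51° already lies in (−180°, 180°].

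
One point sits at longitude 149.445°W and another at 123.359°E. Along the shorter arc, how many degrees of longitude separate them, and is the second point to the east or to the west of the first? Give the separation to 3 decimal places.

Raw difference: 123.359 − -149.445 = 272.804°.
Normalise into (−180°, 180°]: 272.804° − 360° = -87.196°.
Negative ⇒ the second point lies to the west; separation 87.196°.

87.196° west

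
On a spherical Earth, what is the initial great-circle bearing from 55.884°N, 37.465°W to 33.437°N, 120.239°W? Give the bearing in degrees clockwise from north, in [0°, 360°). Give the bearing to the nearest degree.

285°

Δλ = -120.239 − -37.465 = -82.774°.
θ = atan2( sin Δλ · cos φ₂ , cos φ₁ · sin φ₂ − sin φ₁ · cos φ₂ · cos Δλ )
  = atan2(-0.82786, 0.22215) = -74.979° → normalised to [0°, 360°): 285.021°.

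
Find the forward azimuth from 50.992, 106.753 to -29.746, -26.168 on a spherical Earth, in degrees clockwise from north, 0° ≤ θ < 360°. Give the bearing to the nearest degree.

Δλ = -26.168 − 106.753 = -132.921°.
θ = atan2( sin Δλ · cos φ₂ , cos φ₁ · sin φ₂ − sin φ₁ · cos φ₂ · cos Δλ )
  = atan2(-0.63580, 0.14715) = -76.969° → normalised to [0°, 360°): 283.031°.

283°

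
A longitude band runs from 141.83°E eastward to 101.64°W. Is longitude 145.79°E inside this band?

Band width going east from +141.83° to -101.64°: ((-101.64 − 141.83) mod 360) = 116.53°.
Offset of +145.79° east of the west edge: ((145.79 − 141.83) mod 360) = 3.96°.
3.96° ≤ 116.53° ⇒ inside.

Yes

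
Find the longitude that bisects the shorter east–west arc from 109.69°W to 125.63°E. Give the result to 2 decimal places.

172.03°W

Signed shortest Δλ from -109.69° to +125.63° is -124.68°.
Midpoint longitude = -109.69° + (-124.68°)/2 = -109.69° − 62.34° = -172.03°.
(The naïve average (-109.69 + +125.63)/2 = 7.97° is on the wrong side of the globe.)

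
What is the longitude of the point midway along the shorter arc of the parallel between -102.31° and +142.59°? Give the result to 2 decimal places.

-159.86°

Signed shortest Δλ from -102.31° to +142.59° is -115.10°.
Midpoint longitude = -102.31° + (-115.10°)/2 = -102.31° − 57.55° = -159.86°.
(The naïve average (-102.31 + +142.59)/2 = 20.14° is on the wrong side of the globe.)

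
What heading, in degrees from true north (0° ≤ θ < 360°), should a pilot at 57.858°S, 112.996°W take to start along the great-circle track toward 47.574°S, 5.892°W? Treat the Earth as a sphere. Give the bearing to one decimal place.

131.0°

Δλ = -5.892 − -112.996 = 107.104°.
θ = atan2( sin Δλ · cos φ₂ , cos φ₁ · sin φ₂ − sin φ₁ · cos φ₂ · cos Δλ )
  = atan2(0.64480, -0.56071) = 131.010° → normalised to [0°, 360°): 131.010°.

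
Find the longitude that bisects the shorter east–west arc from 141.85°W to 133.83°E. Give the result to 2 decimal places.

Signed shortest Δλ from -141.85° to +133.83° is -84.32°.
Midpoint longitude = -141.85° + (-84.32°)/2 = -141.85° − 42.16° = -184.01°.
Normalise into (−180°, 180°]: +175.99°.
(The naïve average (-141.85 + +133.83)/2 = -4.01° is on the wrong side of the globe.)

175.99°E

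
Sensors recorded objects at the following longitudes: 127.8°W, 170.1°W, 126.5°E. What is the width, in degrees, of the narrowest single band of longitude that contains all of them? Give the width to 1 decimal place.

105.7°

Sort the longitudes: -170.1°, -127.8°, +126.5°.
Eastward gaps between consecutive values (wrapping around): 42.3°, 254.3°, 63.4°.
Largest gap = 254.3° ⇒ minimal covering band is its complement: 360° − 254.3° = 105.7°.
Band runs from +126.5° eastward to -127.8°, crossing the antimeridian.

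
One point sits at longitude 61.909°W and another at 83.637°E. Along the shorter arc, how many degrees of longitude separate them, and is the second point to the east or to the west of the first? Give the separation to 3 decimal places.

Raw difference: 83.637 − -61.909 = 145.546°.
Normalise into (−180°, 180°]: 145.546° stays 145.546°.
Positive ⇒ the second point lies to the east; separation 145.546°.

145.546° east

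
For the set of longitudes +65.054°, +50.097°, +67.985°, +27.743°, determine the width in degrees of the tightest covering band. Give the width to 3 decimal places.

Sort the longitudes: +27.743°, +50.097°, +65.054°, +67.985°.
Eastward gaps between consecutive values (wrapping around): 22.354°, 14.957°, 2.931°, 319.758°.
Largest gap = 319.758° ⇒ minimal covering band is its complement: 360° − 319.758° = 40.242°.
Band runs from +27.743° eastward to +67.985°.

40.242°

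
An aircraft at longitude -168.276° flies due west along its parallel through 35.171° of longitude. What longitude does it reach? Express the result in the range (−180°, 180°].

+156.553°

Start at -168.276°; shift −35.171° → -203.447°.
-203.447° lies outside (−180°, 180°]; add 360° → +156.553°.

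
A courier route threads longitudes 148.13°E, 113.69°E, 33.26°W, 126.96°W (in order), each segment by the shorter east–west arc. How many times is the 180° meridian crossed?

0

Leg 1: +148.13° → +113.69°, shortest Δλ = -34.44° (west) — does not cross 180°.
Leg 2: +113.69° → -33.26°, shortest Δλ = -146.95° (west) — does not cross 180°.
Leg 3: -33.26° → -126.96°, shortest Δλ = -93.7° (west) — does not cross 180°.
Total crossings: 0.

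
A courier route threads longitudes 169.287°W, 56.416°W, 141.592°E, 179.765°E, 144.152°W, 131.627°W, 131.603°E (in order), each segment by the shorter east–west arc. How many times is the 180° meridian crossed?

3

Leg 1: -169.287° → -56.416°, shortest Δλ = 112.871° (east) — does not cross 180°.
Leg 2: -56.416° → +141.592°, shortest Δλ = -161.992° (west) — crosses 180°.
Leg 3: +141.592° → +179.765°, shortest Δλ = 38.173° (east) — does not cross 180°.
Leg 4: +179.765° → -144.152°, shortest Δλ = 36.083° (east) — crosses 180°.
Leg 5: -144.152° → -131.627°, shortest Δλ = 12.525° (east) — does not cross 180°.
Leg 6: -131.627° → +131.603°, shortest Δλ = -96.77° (west) — crosses 180°.
Total crossings: 3.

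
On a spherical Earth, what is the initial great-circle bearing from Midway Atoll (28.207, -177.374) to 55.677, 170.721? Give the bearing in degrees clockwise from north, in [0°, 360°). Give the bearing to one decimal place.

Δλ = 170.721 − -177.374 = 348.095°; wrapped into (−180°, 180°]: -11.905°.
θ = atan2( sin Δλ · cos φ₂ , cos φ₁ · sin φ₂ − sin φ₁ · cos φ₂ · cos Δλ )
  = atan2(-0.11632, 0.46702) = -13.986° → normalised to [0°, 360°): 346.014°.

346.0°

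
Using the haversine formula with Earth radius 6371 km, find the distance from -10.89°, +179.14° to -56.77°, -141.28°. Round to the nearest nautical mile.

3306 nmi

Δλ = -141.28 − 179.14 = -320.42°; wrapped into (−180°, 180°]: 39.58°.
Δφ = -56.77 − -10.89 = -45.88°.
a = sin²(Δφ/2) + cos φ₁ · cos φ₂ · sin²(Δλ/2) = 0.213606.
c = 2·atan2(√a, √(1−a)) = 0.96089 rad → d = 6371·c ≈ 6121.84 km ≈ 3305.53 nmi.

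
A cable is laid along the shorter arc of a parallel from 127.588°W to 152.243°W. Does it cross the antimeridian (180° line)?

Signed shortest Δλ = ((-152.243 − -127.588 + 180) mod 360) − 180 = -24.655°.
Going west by 24.655° from -127.588° reaches -152.243° without touching 180°.

No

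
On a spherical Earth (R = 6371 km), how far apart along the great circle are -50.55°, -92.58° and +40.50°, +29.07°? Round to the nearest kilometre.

Δλ = 29.07 − -92.58 = 121.65°.
Δφ = 40.50 − -50.55 = 91.05°.
a = sin²(Δφ/2) + cos φ₁ · cos φ₂ · sin²(Δλ/2) = 0.877511.
c = 2·atan2(√a, √(1−a)) = 2.42648 rad → d = 6371·c ≈ 15459.12 km.

15459 km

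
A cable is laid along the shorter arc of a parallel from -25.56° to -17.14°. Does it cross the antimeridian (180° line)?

Signed shortest Δλ = ((-17.14 − -25.56 + 180) mod 360) − 180 = 8.42°.
Going east by 8.42° from -25.56° reaches -17.14° without touching 180°.

No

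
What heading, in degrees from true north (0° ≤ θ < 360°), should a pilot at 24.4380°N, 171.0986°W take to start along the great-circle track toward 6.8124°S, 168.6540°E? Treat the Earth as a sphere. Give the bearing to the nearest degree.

215°

Δλ = 168.6540 − -171.0986 = 339.7526°; wrapped into (−180°, 180°]: -20.2474°.
θ = atan2( sin Δλ · cos φ₂ , cos φ₁ · sin φ₂ − sin φ₁ · cos φ₂ · cos Δλ )
  = atan2(-0.34363, -0.49340) = -145.144° → normalised to [0°, 360°): 214.856°.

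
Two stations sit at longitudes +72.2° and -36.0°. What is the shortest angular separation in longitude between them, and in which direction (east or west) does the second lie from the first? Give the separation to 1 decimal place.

108.2° west

Raw difference: -36.0 − 72.2 = -108.2°.
Normalise into (−180°, 180°]: -108.2° stays -108.2°.
Negative ⇒ the second point lies to the west; separation 108.2°.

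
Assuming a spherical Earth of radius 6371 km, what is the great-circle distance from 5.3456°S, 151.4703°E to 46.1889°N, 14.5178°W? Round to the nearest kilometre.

15277 km

Δλ = -14.5178 − 151.4703 = -165.9881°.
Δφ = 46.1889 − -5.3456 = 51.5345°.
a = sin²(Δφ/2) + cos φ₁ · cos φ₂ · sin²(Δλ/2) = 0.867996.
c = 2·atan2(√a, √(1−a)) = 2.39793 rad → d = 6371·c ≈ 15277.19 km.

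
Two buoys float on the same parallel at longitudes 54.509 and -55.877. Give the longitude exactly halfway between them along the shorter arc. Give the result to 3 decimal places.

Signed shortest Δλ from +54.509° to -55.877° is -110.386°.
Midpoint longitude = +54.509° + (-110.386°)/2 = +54.509° − 55.193° = -0.684°.

-0.684°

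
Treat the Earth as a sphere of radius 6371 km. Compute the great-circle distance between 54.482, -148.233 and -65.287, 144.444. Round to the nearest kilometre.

14480 km

Δλ = 144.444 − -148.233 = 292.677°; wrapped into (−180°, 180°]: -67.323°.
Δφ = -65.287 − 54.482 = -119.769°.
a = sin²(Δφ/2) + cos φ₁ · cos φ₂ · sin²(Δλ/2) = 0.822874.
c = 2·atan2(√a, √(1−a)) = 2.27280 rad → d = 6371·c ≈ 14480.00 km.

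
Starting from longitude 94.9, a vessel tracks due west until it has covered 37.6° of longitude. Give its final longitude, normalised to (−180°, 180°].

+57.3°

Start at +94.9°; shift −37.6° → +57.3°.
+57.3° already lies in (−180°, 180°].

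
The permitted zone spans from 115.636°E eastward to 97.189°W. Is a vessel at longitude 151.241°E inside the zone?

Band width going east from +115.636° to -97.189°: ((-97.189 − 115.636) mod 360) = 147.175°.
Offset of +151.241° east of the west edge: ((151.241 − 115.636) mod 360) = 35.605°.
35.605° ≤ 147.175° ⇒ inside.

Yes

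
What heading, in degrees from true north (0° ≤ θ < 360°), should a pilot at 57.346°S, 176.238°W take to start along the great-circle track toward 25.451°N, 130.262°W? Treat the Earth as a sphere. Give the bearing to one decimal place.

Δλ = -130.262 − -176.238 = 45.976°.
θ = atan2( sin Δλ · cos φ₂ , cos φ₁ · sin φ₂ − sin φ₁ · cos φ₂ · cos Δλ )
  = atan2(0.64927, 0.76021) = 40.500° → normalised to [0°, 360°): 40.500°.

40.5°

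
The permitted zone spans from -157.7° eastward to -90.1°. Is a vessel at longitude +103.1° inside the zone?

No

Band width going east from -157.7° to -90.1°: ((-90.1 − -157.7) mod 360) = 67.6°.
Offset of +103.1° east of the west edge: ((103.1 − -157.7) mod 360) = 260.8°.
260.8° > 67.6° ⇒ outside.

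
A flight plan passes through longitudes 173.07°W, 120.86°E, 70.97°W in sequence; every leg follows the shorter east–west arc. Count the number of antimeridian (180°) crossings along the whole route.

Leg 1: -173.07° → +120.86°, shortest Δλ = -66.07° (west) — crosses 180°.
Leg 2: +120.86° → -70.97°, shortest Δλ = 168.17° (east) — crosses 180°.
Total crossings: 2.

2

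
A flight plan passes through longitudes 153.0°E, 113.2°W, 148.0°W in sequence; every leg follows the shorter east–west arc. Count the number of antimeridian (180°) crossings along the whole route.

Leg 1: +153.0° → -113.2°, shortest Δλ = 93.8° (east) — crosses 180°.
Leg 2: -113.2° → -148.0°, shortest Δλ = -34.8° (west) — does not cross 180°.
Total crossings: 1.

1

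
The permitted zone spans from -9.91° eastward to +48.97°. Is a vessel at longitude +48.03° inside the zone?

Band width going east from -9.91° to +48.97°: ((48.97 − -9.91) mod 360) = 58.88°.
Offset of +48.03° east of the west edge: ((48.03 − -9.91) mod 360) = 57.94°.
57.94° ≤ 58.88° ⇒ inside.

Yes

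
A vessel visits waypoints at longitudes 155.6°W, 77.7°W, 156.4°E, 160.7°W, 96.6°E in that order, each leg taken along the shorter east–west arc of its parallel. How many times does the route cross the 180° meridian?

Leg 1: -155.6° → -77.7°, shortest Δλ = 77.9° (east) — does not cross 180°.
Leg 2: -77.7° → +156.4°, shortest Δλ = -125.9° (west) — crosses 180°.
Leg 3: +156.4° → -160.7°, shortest Δλ = 42.9° (east) — crosses 180°.
Leg 4: -160.7° → +96.6°, shortest Δλ = -102.7° (west) — crosses 180°.
Total crossings: 3.

3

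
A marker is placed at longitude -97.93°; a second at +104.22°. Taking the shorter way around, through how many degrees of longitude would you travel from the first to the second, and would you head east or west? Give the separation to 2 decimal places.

157.85° west

Raw difference: 104.22 − -97.93 = 202.15°.
Normalise into (−180°, 180°]: 202.15° − 360° = -157.85°.
Negative ⇒ the second point lies to the west; separation 157.85°.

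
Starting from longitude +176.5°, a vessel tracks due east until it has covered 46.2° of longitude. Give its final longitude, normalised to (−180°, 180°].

Start at +176.5°; shift +46.2° → +222.7°.
+222.7° lies outside (−180°, 180°]; subtract 360° → -137.3°.

-137.3°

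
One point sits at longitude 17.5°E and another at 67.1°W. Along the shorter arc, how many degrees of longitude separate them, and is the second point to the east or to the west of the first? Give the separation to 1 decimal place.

Raw difference: -67.1 − 17.5 = -84.6°.
Normalise into (−180°, 180°]: -84.6° stays -84.6°.
Negative ⇒ the second point lies to the west; separation 84.6°.

84.6° west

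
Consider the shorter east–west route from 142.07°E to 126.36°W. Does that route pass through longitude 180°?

Naïve |-126.36 − 142.07| = 268.43° > 180°, so the shorter arc goes the other way round — across 180°.
Signed shortest Δλ = ((-126.36 − 142.07 + 180) mod 360) − 180 = 91.57°.
Going east by 91.57° from +142.07° passes through 180° before reaching -126.36°.

Yes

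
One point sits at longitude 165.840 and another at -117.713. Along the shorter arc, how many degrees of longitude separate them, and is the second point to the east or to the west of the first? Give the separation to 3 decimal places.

76.447° east

Raw difference: -117.713 − 165.840 = -283.553°.
Normalise into (−180°, 180°]: -283.553° + 360° = 76.447°.
Positive ⇒ the second point lies to the east; separation 76.447°.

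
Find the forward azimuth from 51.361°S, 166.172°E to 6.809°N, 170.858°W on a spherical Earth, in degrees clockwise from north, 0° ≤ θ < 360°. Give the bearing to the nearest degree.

26°

Δλ = -170.858 − 166.172 = -337.030°; wrapped into (−180°, 180°]: 22.970°.
θ = atan2( sin Δλ · cos φ₂ , cos φ₁ · sin φ₂ − sin φ₁ · cos φ₂ · cos Δλ )
  = atan2(0.38750, 0.78812) = 26.182° → normalised to [0°, 360°): 26.182°.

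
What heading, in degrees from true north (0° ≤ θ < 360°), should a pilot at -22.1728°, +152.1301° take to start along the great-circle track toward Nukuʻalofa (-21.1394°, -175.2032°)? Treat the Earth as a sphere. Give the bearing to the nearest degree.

Δλ = -175.2032 − 152.1301 = -327.3333°; wrapped into (−180°, 180°]: 32.6667°.
θ = atan2( sin Δλ · cos φ₂ , cos φ₁ · sin φ₂ − sin φ₁ · cos φ₂ · cos Δλ )
  = atan2(0.50343, -0.03764) = 94.276° → normalised to [0°, 360°): 94.276°.

94°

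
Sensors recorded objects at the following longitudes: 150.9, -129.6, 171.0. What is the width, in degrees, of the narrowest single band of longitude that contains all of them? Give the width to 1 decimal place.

79.5°

Sort the longitudes: -129.6°, +150.9°, +171.0°.
Eastward gaps between consecutive values (wrapping around): 280.5°, 20.1°, 59.4°.
Largest gap = 280.5° ⇒ minimal covering band is its complement: 360° − 280.5° = 79.5°.
Band runs from +150.9° eastward to -129.6°, crossing the antimeridian.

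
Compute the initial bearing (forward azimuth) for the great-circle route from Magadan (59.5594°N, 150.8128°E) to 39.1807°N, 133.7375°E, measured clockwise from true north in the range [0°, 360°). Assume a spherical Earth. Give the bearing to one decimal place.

Δλ = 133.7375 − 150.8128 = -17.0753°.
θ = atan2( sin Δλ · cos φ₂ , cos φ₁ · sin φ₂ − sin φ₁ · cos φ₂ · cos Δλ )
  = atan2(-0.22761, -0.31876) = -144.472° → normalised to [0°, 360°): 215.528°.

215.5°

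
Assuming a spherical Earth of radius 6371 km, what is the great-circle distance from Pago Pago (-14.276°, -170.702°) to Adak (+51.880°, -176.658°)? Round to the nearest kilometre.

7379 km

Δλ = -176.658 − -170.702 = -5.956°.
Δφ = 51.880 − -14.276 = 66.156°.
a = sin²(Δφ/2) + cos φ₁ · cos φ₂ · sin²(Δλ/2) = 0.299491.
c = 2·atan2(√a, √(1−a)) = 1.15817 rad → d = 6371·c ≈ 7378.69 km.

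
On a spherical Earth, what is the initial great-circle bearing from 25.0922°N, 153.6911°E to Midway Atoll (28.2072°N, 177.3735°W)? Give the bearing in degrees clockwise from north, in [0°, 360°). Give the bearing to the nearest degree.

77°

Δλ = -177.3735 − 153.6911 = -331.0646°; wrapped into (−180°, 180°]: 28.9354°.
θ = atan2( sin Δλ · cos φ₂ , cos φ₁ · sin φ₂ − sin φ₁ · cos φ₂ · cos Δλ )
  = atan2(0.42637, 0.10099) = 76.674° → normalised to [0°, 360°): 76.674°.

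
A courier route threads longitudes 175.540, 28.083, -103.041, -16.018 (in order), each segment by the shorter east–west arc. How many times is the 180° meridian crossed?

0

Leg 1: +175.540° → +28.083°, shortest Δλ = -147.457° (west) — does not cross 180°.
Leg 2: +28.083° → -103.041°, shortest Δλ = -131.124° (west) — does not cross 180°.
Leg 3: -103.041° → -16.018°, shortest Δλ = 87.023° (east) — does not cross 180°.
Total crossings: 0.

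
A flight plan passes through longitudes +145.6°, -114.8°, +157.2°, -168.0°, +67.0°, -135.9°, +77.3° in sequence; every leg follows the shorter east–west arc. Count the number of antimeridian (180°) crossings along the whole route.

Leg 1: +145.6° → -114.8°, shortest Δλ = 99.6° (east) — crosses 180°.
Leg 2: -114.8° → +157.2°, shortest Δλ = -88.0° (west) — crosses 180°.
Leg 3: +157.2° → -168.0°, shortest Δλ = 34.8° (east) — crosses 180°.
Leg 4: -168.0° → +67.0°, shortest Δλ = -125.0° (west) — crosses 180°.
Leg 5: +67.0° → -135.9°, shortest Δλ = 157.1° (east) — crosses 180°.
Leg 6: -135.9° → +77.3°, shortest Δλ = -146.8° (west) — crosses 180°.
Total crossings: 6.

6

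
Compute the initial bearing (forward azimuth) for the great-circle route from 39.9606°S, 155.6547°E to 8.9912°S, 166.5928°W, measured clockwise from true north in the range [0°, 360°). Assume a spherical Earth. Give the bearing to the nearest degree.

58°

Δλ = -166.5928 − 155.6547 = -322.2475°; wrapped into (−180°, 180°]: 37.7525°.
θ = atan2( sin Δλ · cos φ₂ , cos φ₁ · sin φ₂ − sin φ₁ · cos φ₂ · cos Δλ )
  = atan2(0.60473, 0.38178) = 57.735° → normalised to [0°, 360°): 57.735°.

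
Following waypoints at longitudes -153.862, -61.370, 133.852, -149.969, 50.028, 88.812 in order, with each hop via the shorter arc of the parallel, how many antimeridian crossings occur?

3

Leg 1: -153.862° → -61.370°, shortest Δλ = 92.492° (east) — does not cross 180°.
Leg 2: -61.370° → +133.852°, shortest Δλ = -164.778° (west) — crosses 180°.
Leg 3: +133.852° → -149.969°, shortest Δλ = 76.179° (east) — crosses 180°.
Leg 4: -149.969° → +50.028°, shortest Δλ = -160.003° (west) — crosses 180°.
Leg 5: +50.028° → +88.812°, shortest Δλ = 38.784° (east) — does not cross 180°.
Total crossings: 3.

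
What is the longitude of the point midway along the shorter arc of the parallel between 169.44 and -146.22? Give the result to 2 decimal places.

Signed shortest Δλ from +169.44° to -146.22° is +44.34°.
Midpoint longitude = +169.44° + (+44.34°)/2 = +169.44° + 22.17° = +191.61°.
Normalise into (−180°, 180°]: -168.39°.
(The naïve average (+169.44 + -146.22)/2 = 11.61° is on the wrong side of the globe.)

-168.39°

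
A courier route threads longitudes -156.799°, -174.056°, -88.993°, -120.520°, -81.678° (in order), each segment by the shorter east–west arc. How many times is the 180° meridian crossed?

Leg 1: -156.799° → -174.056°, shortest Δλ = -17.257° (west) — does not cross 180°.
Leg 2: -174.056° → -88.993°, shortest Δλ = 85.063° (east) — does not cross 180°.
Leg 3: -88.993° → -120.520°, shortest Δλ = -31.527° (west) — does not cross 180°.
Leg 4: -120.520° → -81.678°, shortest Δλ = 38.842° (east) — does not cross 180°.
Total crossings: 0.

0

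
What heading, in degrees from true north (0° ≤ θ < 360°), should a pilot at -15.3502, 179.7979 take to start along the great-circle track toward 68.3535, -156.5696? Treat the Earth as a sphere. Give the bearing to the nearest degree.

Δλ = -156.5696 − 179.7979 = -336.3675°; wrapped into (−180°, 180°]: 23.6325°.
θ = atan2( sin Δλ · cos φ₂ , cos φ₁ · sin φ₂ − sin φ₁ · cos φ₂ · cos Δλ )
  = atan2(0.14787, 0.98578) = 8.531° → normalised to [0°, 360°): 8.531°.

9°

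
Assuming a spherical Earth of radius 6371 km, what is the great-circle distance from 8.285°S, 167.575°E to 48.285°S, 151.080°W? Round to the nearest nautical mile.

Δλ = -151.080 − 167.575 = -318.655°; wrapped into (−180°, 180°]: 41.345°.
Δφ = -48.285 − -8.285 = -40.000°.
a = sin²(Δφ/2) + cos φ₁ · cos φ₂ · sin²(Δλ/2) = 0.199042.
c = 2·atan2(√a, √(1−a)) = 0.92490 rad → d = 6371·c ≈ 5892.53 km ≈ 3181.71 nmi.

3182 nmi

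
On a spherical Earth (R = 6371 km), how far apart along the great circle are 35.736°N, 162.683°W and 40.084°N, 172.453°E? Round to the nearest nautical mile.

1202 nmi

Δλ = 172.453 − -162.683 = 335.136°; wrapped into (−180°, 180°]: -24.864°.
Δφ = 40.084 − 35.736 = 4.348°.
a = sin²(Δφ/2) + cos φ₁ · cos φ₂ · sin²(Δλ/2) = 0.030222.
c = 2·atan2(√a, √(1−a)) = 0.34946 rad → d = 6371·c ≈ 2226.44 km ≈ 1202.18 nmi.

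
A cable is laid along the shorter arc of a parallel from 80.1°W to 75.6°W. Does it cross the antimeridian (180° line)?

Signed shortest Δλ = ((-75.6 − -80.1 + 180) mod 360) − 180 = 4.5°.
Going east by 4.5° from -80.1° reaches -75.6° without touching 180°.

No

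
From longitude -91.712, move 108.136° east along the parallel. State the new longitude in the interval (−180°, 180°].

Start at -91.712°; shift +108.136° → +16.424°.
+16.424° already lies in (−180°, 180°].

+16.424°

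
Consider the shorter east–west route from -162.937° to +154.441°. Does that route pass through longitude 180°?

Naïve |154.441 − -162.937| = 317.378° > 180°, so the shorter arc goes the other way round — across 180°.
Signed shortest Δλ = ((154.441 − -162.937 + 180) mod 360) − 180 = -42.622°.
Going west by 42.622° from -162.937° passes through 180° before reaching +154.441°.

Yes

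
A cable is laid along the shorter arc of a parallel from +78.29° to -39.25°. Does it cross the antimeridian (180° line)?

No

Signed shortest Δλ = ((-39.25 − 78.29 + 180) mod 360) − 180 = -117.54°.
Going west by 117.54° from +78.29° reaches -39.25° without touching 180°.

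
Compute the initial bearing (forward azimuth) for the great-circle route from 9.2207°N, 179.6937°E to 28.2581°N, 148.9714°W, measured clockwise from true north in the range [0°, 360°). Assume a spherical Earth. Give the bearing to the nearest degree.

53°

Δλ = -148.9714 − 179.6937 = -328.6651°; wrapped into (−180°, 180°]: 31.3349°.
θ = atan2( sin Δλ · cos φ₂ , cos φ₁ · sin φ₂ − sin φ₁ · cos φ₂ · cos Δλ )
  = atan2(0.45806, 0.34677) = 52.873° → normalised to [0°, 360°): 52.873°.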